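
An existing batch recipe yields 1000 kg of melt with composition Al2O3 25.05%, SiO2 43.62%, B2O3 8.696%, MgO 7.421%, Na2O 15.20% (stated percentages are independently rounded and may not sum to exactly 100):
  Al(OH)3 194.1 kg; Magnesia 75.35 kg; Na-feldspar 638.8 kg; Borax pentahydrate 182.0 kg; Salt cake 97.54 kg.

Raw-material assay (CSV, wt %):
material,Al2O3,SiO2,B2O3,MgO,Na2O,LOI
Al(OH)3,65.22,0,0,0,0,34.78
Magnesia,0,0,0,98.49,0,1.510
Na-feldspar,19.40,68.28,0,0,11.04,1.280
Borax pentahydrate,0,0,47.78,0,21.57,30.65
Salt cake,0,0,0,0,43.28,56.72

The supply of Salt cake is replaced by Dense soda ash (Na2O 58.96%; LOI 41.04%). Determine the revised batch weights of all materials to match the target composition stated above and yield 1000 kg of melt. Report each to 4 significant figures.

Mid-chain values are displayed rounded to four significant figures between the steps; all internal work keeps full precision from first step to last — every reported value includes exactly one rounding; derived quantities are carried at full float precision (the five compositions, glass mass, LOI, the yield, the totals) from the weighed amounts per 1000 kg of glass, exactly as printed in the question or the answer.
Per-oxide target masses for 1000 kg melt:
  Al2O3: 25.05% × 1000 = 250.5 kg
  SiO2: 43.62% × 1000 = 436.2 kg
  B2O3: 8.696% × 1000 = 86.96 kg
  MgO: 7.421% × 1000 = 74.21 kg
  Na2O: 15.20% × 1000 = 152.0 kg
Mass-balance tally per oxide working from each reported weight, relative to the basis at hand (each sum matches its target mass given rounding of the digits):
  Al2O3: 194.1·0.6522 + 638.8·0.1940 = 250.5 kg (target 250.5 kg)
  SiO2: 638.8·0.6828 = 436.2 kg (target 436.2 kg)
  B2O3: 182.0·0.4778 = 86.96 kg (target 86.96 kg)
  MgO: 75.35·0.9849 = 74.21 kg (target 74.21 kg)
  Na2O: 638.8·0.1104 + 182.0·0.2157 + 71.60·0.5896 = 152.0 kg (target 152.0 kg)
Consistency of the glass mass: whole batch net of LOI = 999.9 kg (summing oxide targets gives 999.9 kg; stated basis 1000 kg — deltas are rounding alone).
Whole-batch sum: Σ batch = 1162 kg; loss to ignition Σ batch·LOI = 162.0 kg; glass ÷ batch gives a yield of 86.06%.

Revised batch per 1000 kg melt:
  Al(OH)3: 194.1 kg
  Magnesia: 75.35 kg
  Na-feldspar: 638.8 kg
  Borax pentahydrate: 182.0 kg
  Dense soda ash: 71.60 kg
Total batch = 1162 kg; LOI loss = 162.0 kg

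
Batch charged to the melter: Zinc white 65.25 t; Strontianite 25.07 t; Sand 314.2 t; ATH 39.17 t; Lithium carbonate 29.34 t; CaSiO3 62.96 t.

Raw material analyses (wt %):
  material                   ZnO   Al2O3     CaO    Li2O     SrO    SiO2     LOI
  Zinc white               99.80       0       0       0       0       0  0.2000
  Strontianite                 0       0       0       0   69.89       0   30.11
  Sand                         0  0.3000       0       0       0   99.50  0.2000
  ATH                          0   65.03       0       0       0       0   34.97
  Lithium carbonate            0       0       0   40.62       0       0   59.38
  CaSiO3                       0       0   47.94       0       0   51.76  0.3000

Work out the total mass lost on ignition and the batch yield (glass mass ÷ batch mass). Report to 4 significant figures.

The whole derivation carries exact precision in all steps; working values are displayed (rounded to four significant figures) alongside each step; exactly one rounding lands on every reported value. Derived quantities (ignition loss, glass mass, yield, totals, six oxide percentages) are computed from the weighed amounts at 496.4 t of glass at full float precision as quoted within problem or answer.
Ignition loss by material:
  Zinc white: 65.25 × 0.002000 = 0.1305 t
  Strontianite: 25.07 × 0.3011 = 7.549 t
  Sand: 314.2 × 0.002000 = 0.6284 t
  ATH: 39.17 × 0.3497 = 13.70 t
  Lithium carbonate: 29.34 × 0.5938 = 17.42 t
  CaSiO3: 62.96 × 0.003000 = 0.1889 t
Total LOI = 39.62 t
Glass = batch − LOI = 536.0 − 39.62 = 496.4 t

LOI loss = 39.62 t; glass = 496.4 t; yield = 92.61%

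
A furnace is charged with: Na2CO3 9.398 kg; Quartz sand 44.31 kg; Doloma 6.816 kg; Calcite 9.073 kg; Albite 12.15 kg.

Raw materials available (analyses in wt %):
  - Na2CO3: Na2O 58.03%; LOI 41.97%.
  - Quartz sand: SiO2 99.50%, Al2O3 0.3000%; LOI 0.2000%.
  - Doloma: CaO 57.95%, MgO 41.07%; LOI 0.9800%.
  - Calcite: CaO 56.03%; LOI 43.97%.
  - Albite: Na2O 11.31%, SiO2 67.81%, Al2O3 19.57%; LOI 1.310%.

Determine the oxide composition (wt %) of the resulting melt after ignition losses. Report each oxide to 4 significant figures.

The whole derivation keeps full precision end to end. Values along the way are shown rounded to 4 significant figures on the page; exactly one rounding is applied to each reported result; derived quantities are recomputed from the batch weights for 73.50 kg of glass at full float precision (glass mass, the totals, the yield, ignition loss, the five compositions), precisely as stated by question or answer.
Mass of each oxide from the mix:
  CaO: 6.816·0.5795 + 9.073·0.5603 = 9.033 kg
  Na2O: 9.398·0.5803 + 12.15·0.1131 = 6.828 kg
  SiO2: 44.31·0.9950 + 12.15·0.6781 = 52.33 kg
  MgO: 6.816·0.4107 = 2.799 kg
  Al2O3: 44.31·0.003000 + 12.15·0.1957 = 2.511 kg
LOI: 9.398·0.4197 + 44.31·0.002000 + 6.816·0.009800 + 9.073·0.4397 + 12.15·0.01310 = 8.248 kg
Net of LOI, the glass mass = 81.75 − 8.248 = 73.50 kg (= the summed oxide contributions)
percent share: oxide ÷ glass, ×100

Glass mass = 73.50 kg (batch 81.75 − LOI 8.248).
Composition: CaO 12.29%, Na2O 9.290%, SiO2 71.19%, MgO 3.809%, Al2O3 3.416%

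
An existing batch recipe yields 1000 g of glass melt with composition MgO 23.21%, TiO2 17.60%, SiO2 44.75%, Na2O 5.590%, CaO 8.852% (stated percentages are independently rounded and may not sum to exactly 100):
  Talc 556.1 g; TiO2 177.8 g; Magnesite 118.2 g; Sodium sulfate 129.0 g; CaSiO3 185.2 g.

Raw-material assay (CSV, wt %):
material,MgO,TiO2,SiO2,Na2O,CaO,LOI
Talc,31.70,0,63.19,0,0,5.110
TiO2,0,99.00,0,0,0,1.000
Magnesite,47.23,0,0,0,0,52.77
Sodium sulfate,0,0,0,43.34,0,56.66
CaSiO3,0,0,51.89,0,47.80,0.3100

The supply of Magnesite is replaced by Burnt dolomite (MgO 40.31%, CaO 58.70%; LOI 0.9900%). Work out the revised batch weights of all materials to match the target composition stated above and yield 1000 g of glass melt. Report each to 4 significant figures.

Revised batch per 1000 g glass melt:
  Talc: 634.0 g
  TiO2: 177.8 g
  Burnt dolomite: 77.22 g
  Sodium sulfate: 129.0 g
  CaSiO3: 90.36 g
Total batch = 1108 g; LOI loss = 108.3 g

Each numeric step carries full float precision in every operation — mid-chain values are shown, with 4-significant-figure rounding, within the worked lines; each reported value receives exactly one rounding; the derived quantities are carried from the weighed amounts per 1000 g of glass in full precision (totals, five oxide percentages, net glass mass, yield, ignition loss), as written in the problem or answer text.
Oxide mass targets, per 1000 g glass melt:
  MgO: 23.21% × 1000 = 232.1 g
  TiO2: 17.60% × 1000 = 176.0 g
  SiO2: 44.75% × 1000 = 447.5 g
  Na2O: 5.590% × 1000 = 55.90 g
  CaO: 8.852% × 1000 = 88.52 g
Oxide-by-oxide audit using the reported weights, versus the basis set out (each sum matches its target mass inside rounding margins):
  MgO: 634.0·0.3170 + 77.22·0.4031 = 232.1 g (target 232.1 g)
  TiO2: 177.8·0.9900 = 176.0 g (target 176.0 g)
  SiO2: 634.0·0.6319 + 90.36·0.5189 = 447.5 g (target 447.5 g)
  Na2O: 129.0·0.4334 = 55.91 g (target 55.90 g)
  CaO: 77.22·0.5870 + 90.36·0.4780 = 88.52 g (target 88.52 g)
Glass-mass bookkeeping: batch Σ − ignition loss = 1000 g (summing oxide targets gives 1000 g; the stated basis being 1000 g — rounding explains the deltas).
Batch total: Σ batch = 1108 g; loss to ignition Σ batch·LOI = 108.3 g; the yield ratio, glass ÷ batch: 90.23%.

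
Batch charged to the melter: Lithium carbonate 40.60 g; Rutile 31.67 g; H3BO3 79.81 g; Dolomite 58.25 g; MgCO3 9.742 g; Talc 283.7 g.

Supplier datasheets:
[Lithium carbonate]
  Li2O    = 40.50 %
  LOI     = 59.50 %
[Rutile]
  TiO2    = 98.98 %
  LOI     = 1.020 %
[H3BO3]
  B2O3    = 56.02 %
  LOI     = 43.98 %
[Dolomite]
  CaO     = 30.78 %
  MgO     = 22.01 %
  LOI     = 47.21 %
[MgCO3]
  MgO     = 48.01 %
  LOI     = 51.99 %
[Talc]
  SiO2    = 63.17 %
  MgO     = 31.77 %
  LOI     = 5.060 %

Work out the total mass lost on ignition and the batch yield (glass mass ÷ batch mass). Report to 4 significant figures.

LOI loss = 106.5 g; glass = 397.3 g; yield = 78.86%

Mid-chain values are printed rounded off to 4 significant figures in the working. Every computation holds full float precision in every operation — each reported value is rounded a single time — the derived quantities (ignition loss, the yield, six oxide percentages, net glass mass, the totals) are carried using the weight values per 397.3 g of glass in exact precision, as set out in question or answer.
Per-material ignition loss:
  Lithium carbonate: 40.60 × 0.5950 = 24.16 g
  Rutile: 31.67 × 0.01020 = 0.3230 g
  H3BO3: 79.81 × 0.4398 = 35.10 g
  Dolomite: 58.25 × 0.4721 = 27.50 g
  MgCO3: 9.742 × 0.5199 = 5.065 g
  Talc: 283.7 × 0.05060 = 14.36 g
Total LOI = 106.5 g
Glass = batch − LOI = 503.8 − 106.5 = 397.3 g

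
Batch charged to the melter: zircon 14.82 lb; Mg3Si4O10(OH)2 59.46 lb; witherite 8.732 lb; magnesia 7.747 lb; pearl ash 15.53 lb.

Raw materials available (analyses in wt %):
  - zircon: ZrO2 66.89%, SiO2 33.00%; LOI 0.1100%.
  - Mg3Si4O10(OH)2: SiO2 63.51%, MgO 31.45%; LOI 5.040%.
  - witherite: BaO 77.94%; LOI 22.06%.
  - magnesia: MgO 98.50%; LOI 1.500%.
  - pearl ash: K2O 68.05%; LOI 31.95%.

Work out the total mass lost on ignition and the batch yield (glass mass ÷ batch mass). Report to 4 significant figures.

LOI loss = 10.02 lb; glass = 96.27 lb; yield = 90.58%

All internal work keeps full precision in all steps — working values appear rounded off to 4 significant figures when written out; each reported figure carries a single rounding. The derived quantities, including glass mass, totals, ignition loss, the yield, the five compositions, are rebuilt from the batch weights on 96.27 lb of glass in exact precision as quoted within problem or answer.
Each material's LOI contribution:
  zircon: 14.82 × 0.001100 = 0.01630 lb
  Mg3Si4O10(OH)2: 59.46 × 0.05040 = 2.997 lb
  witherite: 8.732 × 0.2206 = 1.926 lb
  magnesia: 7.747 × 0.01500 = 0.1162 lb
  pearl ash: 15.53 × 0.3195 = 4.962 lb
Total LOI = 10.02 lb
Glass = batch − LOI = 106.3 − 10.02 = 96.27 lb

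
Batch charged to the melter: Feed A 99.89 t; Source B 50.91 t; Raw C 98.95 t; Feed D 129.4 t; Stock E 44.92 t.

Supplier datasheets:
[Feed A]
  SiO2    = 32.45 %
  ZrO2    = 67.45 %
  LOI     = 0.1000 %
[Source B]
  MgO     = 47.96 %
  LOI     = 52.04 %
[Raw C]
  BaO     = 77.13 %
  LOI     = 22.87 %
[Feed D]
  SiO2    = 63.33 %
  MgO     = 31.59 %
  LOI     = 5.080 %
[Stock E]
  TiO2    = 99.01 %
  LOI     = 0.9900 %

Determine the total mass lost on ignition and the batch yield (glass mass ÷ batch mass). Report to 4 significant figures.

LOI loss = 56.24 t; glass = 367.8 t; yield = 86.74%

Every computation holds full float precision through the solve. Mid-chain values are displayed, rounded to 4 significant digits, between the steps. A single rounding produces every reported figure. The derived quantities are recomputed from the batch weights at 367.8 t of glass at full precision (the yield, five oxide percentages, glass mass, totals, LOI), as written in question or answer.
Ignition loss by material:
  Feed A: 99.89 × 0.001000 = 0.09989 t
  Source B: 50.91 × 0.5204 = 26.49 t
  Raw C: 98.95 × 0.2287 = 22.63 t
  Feed D: 129.4 × 0.05080 = 6.574 t
  Stock E: 44.92 × 0.009900 = 0.4447 t
Total LOI = 56.24 t
Glass = batch − LOI = 424.1 − 56.24 = 367.8 t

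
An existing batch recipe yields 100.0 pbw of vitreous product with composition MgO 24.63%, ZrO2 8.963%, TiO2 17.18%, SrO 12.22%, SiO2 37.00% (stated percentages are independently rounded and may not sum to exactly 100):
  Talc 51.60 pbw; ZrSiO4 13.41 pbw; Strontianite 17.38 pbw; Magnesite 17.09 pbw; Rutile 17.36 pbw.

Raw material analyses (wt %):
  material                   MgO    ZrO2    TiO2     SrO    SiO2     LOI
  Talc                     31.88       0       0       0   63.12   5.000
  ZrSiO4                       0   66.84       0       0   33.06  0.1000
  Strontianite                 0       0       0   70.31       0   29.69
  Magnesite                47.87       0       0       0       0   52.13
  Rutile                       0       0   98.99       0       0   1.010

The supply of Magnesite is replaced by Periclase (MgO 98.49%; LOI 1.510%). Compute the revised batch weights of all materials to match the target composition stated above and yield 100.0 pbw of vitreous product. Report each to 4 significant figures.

Revised batch per 100.0 pbw vitreous product:
  Talc: 51.60 pbw
  ZrSiO4: 13.41 pbw
  Strontianite: 17.38 pbw
  Periclase: 8.307 pbw
  Rutile: 17.36 pbw
Total batch = 108.1 pbw; LOI loss = 8.054 pbw

Intermediates are displayed (rounded to 4 significant digits) in the printout — the working math runs at full float precision from first step to last. Every reported figure is rounded exactly once; derived quantities (totals, ignition loss, yield, net glass mass, five oxide percentages) are computed at exact precision using the weight values at 100.0 pbw of glass, as quoted within the problem or answer text.
Target oxide masses per 100.0 pbw vitreous product:
  MgO: 24.63% × 100.0 = 24.63 pbw
  ZrO2: 8.963% × 100.0 = 8.963 pbw
  TiO2: 17.18% × 100.0 = 17.18 pbw
  SrO: 12.22% × 100.0 = 12.22 pbw
  SiO2: 37.00% × 100.0 = 37.00 pbw
Verifying the oxide balance working from each reported weight, on the stated basis (sum by sum, the targets are met within answer rounding):
  MgO: 51.60·0.3188 + 8.307·0.9849 = 24.63 pbw (target 24.63 pbw)
  ZrO2: 13.41·0.6684 = 8.963 pbw (target 8.963 pbw)
  TiO2: 17.36·0.9899 = 17.18 pbw (target 17.18 pbw)
  SrO: 17.38·0.7031 = 12.22 pbw (target 12.22 pbw)
  SiO2: 51.60·0.6312 + 13.41·0.3306 = 37.00 pbw (target 37.00 pbw)
Mass balance on the glass: batch total minus LOI = 100.0 pbw (targets for the oxides total 99.99 pbw; basis as stated: 100.0 pbw — rounding explains the deltas).
Whole-batch sum: Σ batch = 108.1 pbw; Σ batch·LOI gives LOI loss = 8.054 pbw; yield = glass ÷ total batch = 92.55%.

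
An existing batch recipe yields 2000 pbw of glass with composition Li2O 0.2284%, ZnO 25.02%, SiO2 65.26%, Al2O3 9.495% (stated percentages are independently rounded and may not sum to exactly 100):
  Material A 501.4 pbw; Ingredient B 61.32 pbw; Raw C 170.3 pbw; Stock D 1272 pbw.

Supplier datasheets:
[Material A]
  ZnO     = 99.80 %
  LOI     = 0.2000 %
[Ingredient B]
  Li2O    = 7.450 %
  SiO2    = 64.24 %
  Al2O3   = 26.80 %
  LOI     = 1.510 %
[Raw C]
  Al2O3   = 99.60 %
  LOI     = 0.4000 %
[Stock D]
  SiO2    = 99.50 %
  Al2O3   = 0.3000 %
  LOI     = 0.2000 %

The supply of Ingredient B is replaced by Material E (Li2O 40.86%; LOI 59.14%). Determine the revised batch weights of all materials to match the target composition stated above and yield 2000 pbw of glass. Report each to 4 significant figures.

Revised batch per 2000 pbw glass:
  Material A: 501.4 pbw
  Material E: 11.18 pbw
  Raw C: 186.7 pbw
  Stock D: 1312 pbw
Total batch = 2011 pbw; LOI loss = 10.99 pbw

Exact precision is kept from start to finish; values along the way are rounded to four significant digits when quoted — every reported figure carries a single rounding. All derived quantities are rebuilt at exact precision (net glass mass, four oxide percentages, LOI, the totals, the yield) starting from the weights for 2000 pbw of glass as they appear in either problem or answer.
Per-oxide target masses for 2000 pbw glass:
  Li2O: 0.2284% × 2000 = 4.568 pbw
  ZnO: 25.02% × 2000 = 500.4 pbw
  SiO2: 65.26% × 2000 = 1305 pbw
  Al2O3: 9.495% × 2000 = 189.9 pbw
Mass-balance tally per oxide with the batch weights as given, under the basis named above (sum by sum, the targets are met net of answer rounding effects):
  Li2O: 11.18·0.4086 = 4.568 pbw (target 4.568 pbw)
  ZnO: 501.4·0.9980 = 500.4 pbw (target 500.4 pbw)
  SiO2: 1312·0.9950 = 1305 pbw (target 1305 pbw)
  Al2O3: 186.7·0.9960 + 1312·0.003000 = 189.9 pbw (target 189.9 pbw)
Consistency of the glass mass: batch total minus LOI = 2000 pbw (the targets, summed, come to 2000 pbw; against the stated basis, 2000 pbw — differing by rounding only).
Summing the batch: Σ batch = 2011 pbw; LOI loss = Σ batch·LOI = 10.99 pbw; yield = glass ÷ total batch = 99.45%.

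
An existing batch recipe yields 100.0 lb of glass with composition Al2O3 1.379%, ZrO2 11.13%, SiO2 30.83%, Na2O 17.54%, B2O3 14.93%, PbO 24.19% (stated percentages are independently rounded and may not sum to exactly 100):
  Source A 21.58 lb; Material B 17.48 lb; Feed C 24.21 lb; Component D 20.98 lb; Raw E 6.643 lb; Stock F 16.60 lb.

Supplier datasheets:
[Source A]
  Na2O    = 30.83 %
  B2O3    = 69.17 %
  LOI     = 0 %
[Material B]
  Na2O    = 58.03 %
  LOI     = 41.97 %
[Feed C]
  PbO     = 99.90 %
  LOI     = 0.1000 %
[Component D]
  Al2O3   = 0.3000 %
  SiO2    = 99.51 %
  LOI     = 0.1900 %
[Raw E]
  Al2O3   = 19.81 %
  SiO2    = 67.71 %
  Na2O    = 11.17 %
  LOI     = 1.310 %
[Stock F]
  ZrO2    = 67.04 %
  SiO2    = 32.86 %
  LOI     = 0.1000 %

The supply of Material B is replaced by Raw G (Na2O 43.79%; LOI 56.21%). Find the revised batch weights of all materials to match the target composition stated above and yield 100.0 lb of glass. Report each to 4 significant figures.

Revised batch per 100.0 lb glass:
  Source A: 21.58 lb
  Raw G: 23.16 lb
  Feed C: 24.21 lb
  Component D: 20.98 lb
  Raw E: 6.643 lb
  Stock F: 16.60 lb
Total batch = 113.2 lb; LOI loss = 13.19 lb

Intermediates are printed rounded to four significant digits at each printed step. The whole derivation holds full precision from start to finish — each reported value takes exactly one rounding; all derived quantities, which include yield, six oxide percentages, totals, LOI, net glass mass, are carried at exact precision, as they appear in the question or the answer, from the batch weights on 100.0 lb of glass.
Target oxide masses per 100.0 lb glass:
  Al2O3: 1.379% × 100.0 = 1.379 lb
  ZrO2: 11.13% × 100.0 = 11.13 lb
  SiO2: 30.83% × 100.0 = 30.83 lb
  Na2O: 17.54% × 100.0 = 17.54 lb
  B2O3: 14.93% × 100.0 = 14.93 lb
  PbO: 24.19% × 100.0 = 24.19 lb
Per-oxide balance check applying the batch weights above, on the stated basis (summed amounts equal target values once rounding is allowed for):
  Al2O3: 20.98·0.003000 + 6.643·0.1981 = 1.379 lb (target 1.379 lb)
  ZrO2: 16.60·0.6704 = 11.13 lb (target 11.13 lb)
  SiO2: 20.98·0.9951 + 6.643·0.6771 + 16.60·0.3286 = 30.83 lb (target 30.83 lb)
  Na2O: 21.58·0.3083 + 23.16·0.4379 + 6.643·0.1117 = 17.54 lb (target 17.54 lb)
  B2O3: 21.58·0.6917 = 14.93 lb (target 14.93 lb)
  PbO: 24.21·0.9990 = 24.19 lb (target 24.19 lb)
Mass balance on the glass: the batch minus its LOI: 99.99 lb (the targets, summed, come to 100.0 lb; with the basis standing at 100.0 lb — deltas are rounding alone).
Whole-batch sum: Σ batch = 113.2 lb; loss to ignition Σ batch·LOI = 13.19 lb; the yield ratio, glass ÷ batch: 88.35%.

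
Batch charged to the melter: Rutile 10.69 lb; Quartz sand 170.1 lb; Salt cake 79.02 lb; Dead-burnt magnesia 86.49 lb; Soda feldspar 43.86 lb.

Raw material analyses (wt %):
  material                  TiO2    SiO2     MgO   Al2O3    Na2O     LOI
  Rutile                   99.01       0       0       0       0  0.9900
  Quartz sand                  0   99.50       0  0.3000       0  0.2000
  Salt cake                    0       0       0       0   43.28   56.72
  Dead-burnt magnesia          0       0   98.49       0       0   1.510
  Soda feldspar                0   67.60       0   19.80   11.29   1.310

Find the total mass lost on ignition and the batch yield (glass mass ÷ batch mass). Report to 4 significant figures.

Full float precision is carried in all steps; in-progress results are printed rounded to 4 significant figures between the steps — a single rounding finalizes every reported figure; all derived quantities are recomputed from the batch weights per 343.0 lb of glass in exact precision (yield, the five compositions, totals, LOI, glass mass), as set out in the question or the answer.
LOI of each material in turn:
  Rutile: 10.69 × 0.009900 = 0.1058 lb
  Quartz sand: 170.1 × 0.002000 = 0.3402 lb
  Salt cake: 79.02 × 0.5672 = 44.82 lb
  Dead-burnt magnesia: 86.49 × 0.01510 = 1.306 lb
  Soda feldspar: 43.86 × 0.01310 = 0.5746 lb
Total LOI = 47.15 lb
Glass = batch − LOI = 390.2 − 47.15 = 343.0 lb

LOI loss = 47.15 lb; glass = 343.0 lb; yield = 87.92%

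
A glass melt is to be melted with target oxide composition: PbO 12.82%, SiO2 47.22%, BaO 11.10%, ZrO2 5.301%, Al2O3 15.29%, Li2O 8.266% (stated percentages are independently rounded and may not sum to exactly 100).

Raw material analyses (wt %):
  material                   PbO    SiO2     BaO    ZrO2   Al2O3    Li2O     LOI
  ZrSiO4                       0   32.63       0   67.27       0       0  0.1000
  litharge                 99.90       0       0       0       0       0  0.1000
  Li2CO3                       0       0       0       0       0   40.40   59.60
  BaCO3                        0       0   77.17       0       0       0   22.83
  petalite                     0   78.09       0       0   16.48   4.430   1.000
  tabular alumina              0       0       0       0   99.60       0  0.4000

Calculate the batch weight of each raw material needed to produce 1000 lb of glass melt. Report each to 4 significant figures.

Working values are displayed with 4-significant-digit rounding as written; the whole derivation carries exact precision all the way through; every reported value is rounded exactly once. Derived quantities, which include ignition loss, the yield, net glass mass, totals, six oxide percentages, are computed in full precision, exactly as shown in problem or answer, using the weight values for 1000 lb of glass.
Oxide-by-oxide targets in 1000 lb glass melt:
  PbO: 12.82% × 1000 = 128.2 lb
  SiO2: 47.22% × 1000 = 472.2 lb
  BaO: 11.10% × 1000 = 111.0 lb
  ZrO2: 5.301% × 1000 = 53.01 lb
  Al2O3: 15.29% × 1000 = 152.9 lb
  Li2O: 8.266% × 1000 = 82.66 lb
Oxide-by-oxide audit on the weights just shown, at the basis given (oxide sums agree with the targets within answer rounding):
  PbO: 128.3·0.9990 = 128.2 lb (target 128.2 lb)
  SiO2: 78.80·0.3263 + 571.8·0.7809 = 472.2 lb (target 472.2 lb)
  BaO: 143.8·0.7717 = 111.0 lb (target 111.0 lb)
  ZrO2: 78.80·0.6727 = 53.01 lb (target 53.01 lb)
  Al2O3: 571.8·0.1648 + 58.91·0.9960 = 152.9 lb (target 152.9 lb)
  Li2O: 141.9·0.4040 + 571.8·0.04430 = 82.66 lb (target 82.66 lb)
The glass-mass cross-check: batch Σ − ignition loss = 999.9 lb (the targets, summed, come to 1000 lb; versus the stated basis of 1000 lb — a pure rounding effect).
Adding the batch up: Σ batch = 1124 lb; the LOI term Σ batch·LOI equals 123.6 lb; as yield: glass ÷ batch → 89.00%.

Batch per 1000 lb glass melt:
  ZrSiO4: 78.80 lb
  litharge: 128.3 lb
  Li2CO3: 141.9 lb
  BaCO3: 143.8 lb
  petalite: 571.8 lb
  tabular alumina: 58.91 lb
Total batch = 1124 lb; LOI loss = 123.6 lb; yield = 89.00%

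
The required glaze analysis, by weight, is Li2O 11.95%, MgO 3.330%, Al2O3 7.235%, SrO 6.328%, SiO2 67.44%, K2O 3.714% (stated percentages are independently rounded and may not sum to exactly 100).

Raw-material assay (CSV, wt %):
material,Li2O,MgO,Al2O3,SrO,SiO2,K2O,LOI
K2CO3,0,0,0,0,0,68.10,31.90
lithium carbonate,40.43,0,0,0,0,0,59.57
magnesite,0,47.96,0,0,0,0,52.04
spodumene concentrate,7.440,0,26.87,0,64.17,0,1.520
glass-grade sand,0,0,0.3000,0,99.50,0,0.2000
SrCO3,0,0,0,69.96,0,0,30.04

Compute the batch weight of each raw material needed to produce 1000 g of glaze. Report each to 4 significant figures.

Batch per 1000 g glaze:
  K2CO3: 54.54 g
  lithium carbonate: 247.1 g
  magnesite: 69.43 g
  spodumene concentrate: 263.6 g
  glass-grade sand: 507.8 g
  SrCO3: 90.45 g
Total batch = 1233 g; LOI loss = 232.9 g; yield = 81.11%

All internal work holds full precision from first step to last — the intermediate values are printed, rounded to four significant figures, on the page. Each reported result is rounded only once; all derived quantities are re-derived starting from the weights for 1000 g of glass in exact precision (the six compositions, LOI, the yield, net glass mass, totals), as set out in question or answer.
Oxide-by-oxide targets in 1000 g glaze:
  Li2O: 11.95% × 1000 = 119.5 g
  MgO: 3.330% × 1000 = 33.30 g
  Al2O3: 7.235% × 1000 = 72.35 g
  SrO: 6.328% × 1000 = 63.28 g
  SiO2: 67.44% × 1000 = 674.4 g
  K2O: 3.714% × 1000 = 37.14 g
Mass-balance tally per oxide applying the batch weights above, against the basis in use (sums match the target masses once rounding is allowed for):
  Li2O: 247.1·0.4043 + 263.6·0.07440 = 119.5 g (target 119.5 g)
  MgO: 69.43·0.4796 = 33.30 g (target 33.30 g)
  Al2O3: 263.6·0.2687 + 507.8·0.003000 = 72.35 g (target 72.35 g)
  SrO: 90.45·0.6996 = 63.28 g (target 63.28 g)
  SiO2: 263.6·0.6417 + 507.8·0.9950 = 674.4 g (target 674.4 g)
  K2O: 54.54·0.6810 = 37.14 g (target 37.14 g)
Glass-mass bookkeeping: total batch − LOI = 1000 g (per-oxide target masses sum to 1000 g; against the stated basis, 1000 g — a pure rounding effect).
Summing the batch: Σ batch = 1233 g; LOI loss = Σ batch·LOI = 232.9 g; yield = glass ÷ total batch = 81.11%.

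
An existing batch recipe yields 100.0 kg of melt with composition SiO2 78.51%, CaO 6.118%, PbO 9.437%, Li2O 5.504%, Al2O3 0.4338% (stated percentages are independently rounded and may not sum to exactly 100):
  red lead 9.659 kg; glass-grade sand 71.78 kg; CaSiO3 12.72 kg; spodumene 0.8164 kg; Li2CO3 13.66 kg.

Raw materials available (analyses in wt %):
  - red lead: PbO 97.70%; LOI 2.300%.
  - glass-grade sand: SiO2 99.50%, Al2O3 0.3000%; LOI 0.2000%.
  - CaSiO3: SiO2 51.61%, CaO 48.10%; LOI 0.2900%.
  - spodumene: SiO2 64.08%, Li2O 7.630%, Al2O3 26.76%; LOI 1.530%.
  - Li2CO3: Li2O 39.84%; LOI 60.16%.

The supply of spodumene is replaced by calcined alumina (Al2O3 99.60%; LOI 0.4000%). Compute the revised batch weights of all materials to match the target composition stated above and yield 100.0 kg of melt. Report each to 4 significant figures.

Revised batch per 100.0 kg melt:
  red lead: 9.659 kg
  glass-grade sand: 72.31 kg
  CaSiO3: 12.72 kg
  calcined alumina: 0.2177 kg
  Li2CO3: 13.82 kg
Total batch = 108.7 kg; LOI loss = 8.719 kg

Mid-chain values are shown (rounded to 4 significant figures) when written out; the working math holds full precision through the solve; exactly one rounding lands on each reported figure — all derived quantities (the yield, five oxide percentages, glass mass, ignition loss, the totals) are recomputed in exact precision using the weight values at 100.0 kg of glass precisely as stated by problem or answer.
Per-oxide target masses for 100.0 kg melt:
  SiO2: 78.51% × 100.0 = 78.51 kg
  CaO: 6.118% × 100.0 = 6.118 kg
  PbO: 9.437% × 100.0 = 9.437 kg
  Li2O: 5.504% × 100.0 = 5.504 kg
  Al2O3: 0.4338% × 100.0 = 0.4338 kg
Per-oxide balance check applying the batch weights above, on the stated basis (target by target, the sums agree modulo rounding of the values):
  SiO2: 72.31·0.9950 + 12.72·0.5161 = 78.51 kg (target 78.51 kg)
  CaO: 12.72·0.4810 = 6.118 kg (target 6.118 kg)
  PbO: 9.659·0.9770 = 9.437 kg (target 9.437 kg)
  Li2O: 13.82·0.3984 = 5.506 kg (target 5.504 kg)
  Al2O3: 72.31·0.003000 + 0.2177·0.9960 = 0.4338 kg (target 0.4338 kg)
Glass mass check: total charge less LOI = 100.0 kg (per-oxide target masses sum to 100.0 kg; versus the stated basis of 100.0 kg — gaps are rounding artifacts).
Total batch = Σ batch = 108.7 kg; Σ batch·LOI gives LOI loss = 8.719 kg; as yield: glass ÷ batch → 91.98%.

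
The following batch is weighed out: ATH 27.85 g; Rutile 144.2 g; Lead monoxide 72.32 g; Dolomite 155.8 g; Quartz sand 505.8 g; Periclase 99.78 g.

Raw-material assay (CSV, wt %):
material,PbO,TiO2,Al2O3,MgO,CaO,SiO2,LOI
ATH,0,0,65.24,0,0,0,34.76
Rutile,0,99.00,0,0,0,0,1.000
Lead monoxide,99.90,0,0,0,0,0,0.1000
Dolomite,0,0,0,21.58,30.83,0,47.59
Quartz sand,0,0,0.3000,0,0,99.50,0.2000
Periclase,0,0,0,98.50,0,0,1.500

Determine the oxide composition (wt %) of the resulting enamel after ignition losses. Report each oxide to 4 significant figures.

The whole derivation holds exact precision all the way through — intermediates are printed rounded to 4 significant digits when written out — each reported value is rounded a single time. All derived quantities are rebuilt starting from the weights for 917.9 g of glass in full float precision (LOI, glass mass, yield, six oxide percentages, the totals), precisely as stated by problem or answer.
Mass of each oxide from the mix:
  PbO: 72.32·0.9990 = 72.25 g
  TiO2: 144.2·0.9900 = 142.8 g
  Al2O3: 27.85·0.6524 + 505.8·0.003000 = 19.69 g
  MgO: 155.8·0.2158 + 99.78·0.9850 = 131.9 g
  CaO: 155.8·0.3083 = 48.03 g
  SiO2: 505.8·0.9950 = 503.3 g
LOI: 27.85·0.3476 + 144.2·0.01000 + 72.32·0.001000 + 155.8·0.4759 + 505.8·0.002000 + 99.78·0.01500 = 87.85 g
Glass = total batch minus LOI = 1006 − 87.85 = 917.9 g (= the summed oxide contributions)
percent share: oxide ÷ glass, ×100

Glass mass = 917.9 g (batch 1006 − LOI 87.85).
Composition: PbO 7.871%, TiO2 15.55%, Al2O3 2.145%, MgO 14.37%, CaO 5.233%, SiO2 54.83%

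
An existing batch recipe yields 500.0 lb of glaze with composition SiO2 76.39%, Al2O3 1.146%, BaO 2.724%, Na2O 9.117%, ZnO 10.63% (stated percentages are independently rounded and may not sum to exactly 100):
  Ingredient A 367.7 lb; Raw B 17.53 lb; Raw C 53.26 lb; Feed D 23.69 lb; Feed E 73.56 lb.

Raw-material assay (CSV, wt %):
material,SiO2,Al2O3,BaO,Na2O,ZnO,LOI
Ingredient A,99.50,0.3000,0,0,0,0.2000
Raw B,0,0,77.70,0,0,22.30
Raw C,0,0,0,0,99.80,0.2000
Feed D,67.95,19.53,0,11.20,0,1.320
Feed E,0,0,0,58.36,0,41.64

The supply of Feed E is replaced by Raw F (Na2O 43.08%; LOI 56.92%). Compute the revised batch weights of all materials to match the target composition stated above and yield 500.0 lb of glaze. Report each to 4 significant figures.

Revised batch per 500.0 lb glaze:
  Ingredient A: 367.7 lb
  Raw B: 17.53 lb
  Raw C: 53.26 lb
  Feed D: 23.69 lb
  Raw F: 99.66 lb
Total batch = 561.8 lb; LOI loss = 61.79 lb

Intermediates are printed with 4-significant-figure rounding alongside each step; the whole derivation maintains exact precision in all steps; every reported result takes a single rounding; the derived quantities, which include glass mass, the five compositions, LOI, yield, totals, are re-derived in exact precision, as written in the problem or answer text, from the weighed amounts on 500.0 lb of glass.
The oxide mass targets at 500.0 lb glaze:
  SiO2: 76.39% × 500.0 = 382.0 lb
  Al2O3: 1.146% × 500.0 = 5.730 lb
  BaO: 2.724% × 500.0 = 13.62 lb
  Na2O: 9.117% × 500.0 = 45.58 lb
  ZnO: 10.63% × 500.0 = 53.15 lb
Checking each oxide sum given the weights on record, against the basis in use (each sum matches its target mass once rounding is allowed for):
  SiO2: 367.7·0.9950 + 23.69·0.6795 = 382.0 lb (target 382.0 lb)
  Al2O3: 367.7·0.003000 + 23.69·0.1953 = 5.730 lb (target 5.730 lb)
  BaO: 17.53·0.7770 = 13.62 lb (target 13.62 lb)
  Na2O: 23.69·0.1120 + 99.66·0.4308 = 45.59 lb (target 45.58 lb)
  ZnO: 53.26·0.9980 = 53.15 lb (target 53.15 lb)
Glass-mass sanity pass: Σ batch − LOI loss = 500.0 lb (oxide target masses add up to 500.0 lb; with the basis standing at 500.0 lb — any gap is answer rounding).
Batch total: Σ batch = 561.8 lb; Σ batch·LOI gives LOI loss = 61.79 lb; yield, glass over the total, = 89.00%.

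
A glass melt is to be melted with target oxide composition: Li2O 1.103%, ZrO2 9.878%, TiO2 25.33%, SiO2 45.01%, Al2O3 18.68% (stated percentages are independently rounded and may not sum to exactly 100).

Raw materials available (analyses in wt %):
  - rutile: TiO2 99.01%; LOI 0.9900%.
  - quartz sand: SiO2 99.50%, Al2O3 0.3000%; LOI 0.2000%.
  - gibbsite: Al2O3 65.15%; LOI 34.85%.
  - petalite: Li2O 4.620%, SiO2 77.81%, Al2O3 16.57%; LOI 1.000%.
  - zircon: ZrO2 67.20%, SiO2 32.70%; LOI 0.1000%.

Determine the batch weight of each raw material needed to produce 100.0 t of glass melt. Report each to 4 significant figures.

Batch per 100.0 t glass melt:
  rutile: 25.58 t
  quartz sand: 21.74 t
  gibbsite: 22.50 t
  petalite: 23.87 t
  zircon: 14.70 t
Total batch = 108.4 t; LOI loss = 8.391 t; yield = 92.26%

All internal work keeps exact precision all the way through. The intermediate values are displayed, with 4-significant-digit rounding, in the working. Every reported figure is rounded a single time — the derived quantities, including ignition loss, the five compositions, net glass mass, the yield, totals, are computed using the weight values at 100.0 t of glass in full precision, exactly as printed in either problem or answer.
Target masses of each oxide per 100.0 t glass melt:
  Li2O: 1.103% × 100.0 = 1.103 t
  ZrO2: 9.878% × 100.0 = 9.878 t
  TiO2: 25.33% × 100.0 = 25.33 t
  SiO2: 45.01% × 100.0 = 45.01 t
  Al2O3: 18.68% × 100.0 = 18.68 t
Verifying the oxide balance on the weights just shown, on the stated basis (summed amounts equal target values up to rounding of the answer):
  Li2O: 23.87·0.04620 = 1.103 t (target 1.103 t)
  ZrO2: 14.70·0.6720 = 9.878 t (target 9.878 t)
  TiO2: 25.58·0.9901 = 25.33 t (target 25.33 t)
  SiO2: 21.74·0.9950 + 23.87·0.7781 + 14.70·0.3270 = 45.01 t (target 45.01 t)
  Al2O3: 21.74·0.003000 + 22.50·0.6515 + 23.87·0.1657 = 18.68 t (target 18.68 t)
Auditing the glass mass value: total charge less LOI = 100.0 t (targets for the oxides total 100.0 t; versus the stated basis of 100.0 t — rounding explains the deltas).
Adding the batch up: Σ batch = 108.4 t; LOI removed, Σ of batch·LOI: 8.391 t; yield: glass divided by total = 92.26%.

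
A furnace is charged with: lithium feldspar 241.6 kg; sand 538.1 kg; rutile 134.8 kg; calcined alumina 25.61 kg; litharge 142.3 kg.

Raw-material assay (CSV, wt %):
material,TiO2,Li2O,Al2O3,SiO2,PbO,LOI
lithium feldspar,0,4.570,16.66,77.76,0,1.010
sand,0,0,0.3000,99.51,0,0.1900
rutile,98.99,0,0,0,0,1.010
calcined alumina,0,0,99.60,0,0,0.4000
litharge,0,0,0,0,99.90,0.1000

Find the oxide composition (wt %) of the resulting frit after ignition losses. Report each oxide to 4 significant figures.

Each numeric step keeps full precision in all steps — in-progress results appear rounded to 4 significant digits between the steps; every reported number carries a single rounding. All derived quantities, including yield, five oxide percentages, LOI, the totals, glass mass, are recomputed from the weighed amounts on 1077 kg of glass at full float precision, as quoted within the problem or the answer.
Oxide-by-oxide delivered mass:
  TiO2: 134.8·0.9899 = 133.4 kg
  Li2O: 241.6·0.04570 = 11.04 kg
  Al2O3: 241.6·0.1666 + 538.1·0.003000 + 25.61·0.9960 = 67.37 kg
  SiO2: 241.6·0.7776 + 538.1·0.9951 = 723.3 kg
  PbO: 142.3·0.9990 = 142.2 kg
LOI: 241.6·0.01010 + 538.1·0.001900 + 134.8·0.01010 + 25.61·0.004000 + 142.3·0.001000 = 5.069 kg
Resulting glass, batch − LOI: 1082 − 5.069 = 1077 kg (= the summed oxide contributions)
wt % = oxide mass / glass mass × 100

Glass mass = 1077 kg (batch 1082 − LOI 5.069).
Composition: TiO2 12.39%, Li2O 1.025%, Al2O3 6.254%, SiO2 67.14%, PbO 13.20%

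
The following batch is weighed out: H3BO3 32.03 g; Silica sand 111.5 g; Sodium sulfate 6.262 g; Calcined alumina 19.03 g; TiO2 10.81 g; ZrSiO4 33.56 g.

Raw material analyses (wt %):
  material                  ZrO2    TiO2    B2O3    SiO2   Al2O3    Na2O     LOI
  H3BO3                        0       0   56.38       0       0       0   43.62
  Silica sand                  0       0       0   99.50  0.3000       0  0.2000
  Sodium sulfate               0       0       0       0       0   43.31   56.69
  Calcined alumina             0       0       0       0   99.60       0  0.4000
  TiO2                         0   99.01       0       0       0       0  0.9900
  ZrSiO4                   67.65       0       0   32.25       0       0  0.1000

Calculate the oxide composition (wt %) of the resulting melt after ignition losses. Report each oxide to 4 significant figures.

Intermediates are shown rounded to 4 significant figures across the worked steps. Every computation keeps full precision in every operation. Each reported figure undergoes a single rounding; all derived quantities, which include yield, net glass mass, six oxide percentages, totals, ignition loss, are computed at full float precision, as written in problem or answer, starting from the weights for 195.2 g of glass.
Delivered oxide masses:
  ZrO2: 33.56·0.6765 = 22.70 g
  TiO2: 10.81·0.9901 = 10.70 g
  B2O3: 32.03·0.5638 = 18.06 g
  SiO2: 111.5·0.9950 + 33.56·0.3225 = 121.8 g
  Al2O3: 111.5·0.003000 + 19.03·0.9960 = 19.29 g
  Na2O: 6.262·0.4331 = 2.712 g
LOI: 32.03·0.4362 + 111.5·0.002000 + 6.262·0.5669 + 19.03·0.004000 + 10.81·0.009900 + 33.56·0.001000 = 17.96 g
Net of LOI, the glass mass = 213.2 − 17.96 = 195.2 g (= Σ oxide masses)
wt % = oxide mass / glass mass × 100

Glass mass = 195.2 g (batch 213.2 − LOI 17.96).
Composition: ZrO2 11.63%, TiO2 5.482%, B2O3 9.250%, SiO2 62.37%, Al2O3 9.880%, Na2O 1.389%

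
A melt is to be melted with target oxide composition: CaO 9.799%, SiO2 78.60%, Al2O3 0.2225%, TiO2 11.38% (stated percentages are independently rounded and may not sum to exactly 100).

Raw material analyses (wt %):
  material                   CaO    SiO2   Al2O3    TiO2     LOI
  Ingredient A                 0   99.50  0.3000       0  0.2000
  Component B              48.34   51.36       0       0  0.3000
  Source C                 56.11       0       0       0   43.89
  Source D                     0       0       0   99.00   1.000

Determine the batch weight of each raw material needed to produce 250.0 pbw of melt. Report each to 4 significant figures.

Batch per 250.0 pbw melt:
  Ingredient A: 185.4 pbw
  Component B: 23.38 pbw
  Source C: 23.51 pbw
  Source D: 28.74 pbw
Total batch = 261.0 pbw; LOI loss = 11.05 pbw; yield = 95.77%

The whole derivation carries full float precision at every stage — mid-chain values are displayed, with 4-significant-digit rounding, when written out; a single rounding produces each reported number. The derived quantities, including totals, LOI, the yield, glass mass, four oxide percentages, are computed from the weighed amounts per 250.0 pbw of glass in full float precision, exactly as shown in either problem or answer.
Target masses of each oxide per 250.0 pbw melt:
  CaO: 9.799% × 250.0 = 24.50 pbw
  SiO2: 78.60% × 250.0 = 196.5 pbw
  Al2O3: 0.2225% × 250.0 = 0.5562 pbw
  TiO2: 11.38% × 250.0 = 28.45 pbw
Balance tally, oxide-wise, given the weights on record, under the basis named above (target by target, the sums agree within answer rounding):
  CaO: 23.38·0.4834 + 23.51·0.5611 = 24.49 pbw (target 24.50 pbw)
  SiO2: 185.4·0.9950 + 23.38·0.5136 = 196.5 pbw (target 196.5 pbw)
  Al2O3: 185.4·0.003000 = 0.5562 pbw (target 0.5562 pbw)
  TiO2: 28.74·0.9900 = 28.45 pbw (target 28.45 pbw)
Glass-mass sanity pass: batch total minus LOI = 250.0 pbw (summing oxide targets gives 250.0 pbw; stated basis 250.0 pbw — a pure rounding effect).
Total batch = Σ batch = 261.0 pbw; LOI removed, Σ of batch·LOI: 11.05 pbw; yield = glass ÷ total batch = 95.77%.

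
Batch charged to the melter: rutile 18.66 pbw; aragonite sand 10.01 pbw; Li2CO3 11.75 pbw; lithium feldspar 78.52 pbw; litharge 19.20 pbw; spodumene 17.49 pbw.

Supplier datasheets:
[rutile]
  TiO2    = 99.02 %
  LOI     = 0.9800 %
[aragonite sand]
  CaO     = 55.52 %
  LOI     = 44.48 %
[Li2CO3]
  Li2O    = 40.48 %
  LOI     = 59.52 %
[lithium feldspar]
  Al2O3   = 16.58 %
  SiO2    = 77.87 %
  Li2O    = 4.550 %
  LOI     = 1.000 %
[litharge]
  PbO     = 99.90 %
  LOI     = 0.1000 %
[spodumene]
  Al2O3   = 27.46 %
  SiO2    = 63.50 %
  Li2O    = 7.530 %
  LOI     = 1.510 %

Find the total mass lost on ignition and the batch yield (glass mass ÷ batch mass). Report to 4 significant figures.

LOI loss = 12.70 pbw; glass = 142.9 pbw; yield = 91.84%

Each numeric step holds full precision at each step. Mid-chain values are shown, rounded to 4 significant digits, across the worked steps — exactly one rounding goes into each reported figure — all derived quantities (the six compositions, the totals, yield, LOI, glass mass) are re-derived at full precision starting from the weights at 142.9 pbw of glass as given in the question or the answer.
LOI of each material in turn:
  rutile: 18.66 × 0.009800 = 0.1829 pbw
  aragonite sand: 10.01 × 0.4448 = 4.452 pbw
  Li2CO3: 11.75 × 0.5952 = 6.994 pbw
  lithium feldspar: 78.52 × 0.01000 = 0.7852 pbw
  litharge: 19.20 × 0.001000 = 0.01920 pbw
  spodumene: 17.49 × 0.01510 = 0.2641 pbw
Total LOI = 12.70 pbw
Glass = batch − LOI = 155.6 − 12.70 = 142.9 pbw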